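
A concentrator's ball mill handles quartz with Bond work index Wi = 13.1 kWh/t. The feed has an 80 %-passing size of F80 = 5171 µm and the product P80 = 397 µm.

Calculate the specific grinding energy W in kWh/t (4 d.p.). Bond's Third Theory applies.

W = 10·Wi·(P80^(-½) − F80^(-½))
1/√397 = 0.050189;  1/√5171 = 0.013906
W = 10·13.1·(0.050189 − 0.013906) = 4.7530 kWh/t

W = 4.7530 kWh/t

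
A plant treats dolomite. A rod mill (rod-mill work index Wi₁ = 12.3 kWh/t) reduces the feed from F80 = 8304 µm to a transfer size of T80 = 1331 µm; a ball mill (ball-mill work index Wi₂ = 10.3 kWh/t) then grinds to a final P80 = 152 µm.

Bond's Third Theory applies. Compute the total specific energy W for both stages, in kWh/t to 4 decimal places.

Bond:  W = 10 Wi (1/√P − 1/√F)
Stage 1 (8304→1331 µm, Wi₁=12.3): W₁ = 10·12.3·(0.027410 − 0.010974) = 2.0217 kWh/t
Stage 2 (1331→152 µm, Wi₂=10.3): W₂ = 10·10.3·(0.081111 − 0.027410) = 5.5312 kWh/t
W = W₁ + W₂ = 2.0217 + 5.5312 = 7.5528 kWh/t

W = 7.5528 kWh/t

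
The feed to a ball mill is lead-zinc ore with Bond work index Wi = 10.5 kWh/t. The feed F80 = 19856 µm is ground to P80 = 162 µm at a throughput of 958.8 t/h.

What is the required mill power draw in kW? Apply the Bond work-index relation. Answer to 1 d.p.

P = 7195.2 kW

W = 10·Wi·[P80^(−½) − F80^(−½)]
W = 10·10.5·(1/√162 − 1/√19856) = 10·10.5·(0.071471) = 7.5044 kWh/t
Mill draw = 7.5044 × 958.8 = 7195.2 kW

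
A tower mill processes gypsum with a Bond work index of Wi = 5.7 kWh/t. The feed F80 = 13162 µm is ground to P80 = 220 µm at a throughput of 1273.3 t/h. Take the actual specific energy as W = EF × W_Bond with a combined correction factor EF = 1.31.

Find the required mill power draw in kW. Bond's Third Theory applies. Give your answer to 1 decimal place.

W = 10 Wi / √P80 − 10 Wi / √F80
W = 10·5.7·(1/√220 − 1/√13162) = 10·5.7·(0.058704) = 3.3461 kWh/t
W_actual = 1.31 × 3.3461 = 4.3834 kWh/t
Mill draw = 4.3834 × 1273.3 = 5581.4 kW

P = 5581.4 kW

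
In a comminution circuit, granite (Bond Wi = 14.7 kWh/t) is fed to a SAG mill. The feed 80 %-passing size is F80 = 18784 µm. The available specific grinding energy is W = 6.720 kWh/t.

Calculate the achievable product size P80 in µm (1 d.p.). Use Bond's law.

P80 = 355.9 µm

W = 10·Wi·(P80^(-½) − F80^(-½))
P80^-0.5 = F80^-0.5 + W/(10 Wi)
  = 6.7200/(10·14.7) + 1/√18784 = 0.045714 + 0.007296 = 0.053011
P80 = (1/0.053011)² = 18.8641² = 355.86 µm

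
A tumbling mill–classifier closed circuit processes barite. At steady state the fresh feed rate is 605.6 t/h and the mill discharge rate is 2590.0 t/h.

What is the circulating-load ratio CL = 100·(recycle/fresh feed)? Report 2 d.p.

CL = 327.68 %

Discharge = new feed + return, hence
R = M − F = 2590.0 − 605.6 = 1984.4 t/h
CL = 100·R/F = 100·1984.4/605.6 = 327.68 %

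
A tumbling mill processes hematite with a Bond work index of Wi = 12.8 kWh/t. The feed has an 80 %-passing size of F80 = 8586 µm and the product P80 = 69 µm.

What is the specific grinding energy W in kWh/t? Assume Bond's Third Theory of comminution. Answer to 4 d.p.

W = 14.0280 kWh/t

W = 10 Wi / √P80 − 10 Wi / √F80
1/√69 = 0.120386;  1/√8586 = 0.010792
W = 10·12.8·(0.120386 − 0.010792) = 14.0280 kWh/t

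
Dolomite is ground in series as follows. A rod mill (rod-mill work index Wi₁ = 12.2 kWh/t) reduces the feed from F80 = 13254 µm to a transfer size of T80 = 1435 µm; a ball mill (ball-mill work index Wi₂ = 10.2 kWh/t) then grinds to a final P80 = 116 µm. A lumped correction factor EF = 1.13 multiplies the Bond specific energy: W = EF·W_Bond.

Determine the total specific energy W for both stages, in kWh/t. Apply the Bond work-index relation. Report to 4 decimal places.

W = 10 Wi / √P80 − 10 Wi / √F80
Stage 1 (13254→1435 µm, Wi₁=12.2): W₁ = 10·12.2·(0.026398 − 0.008686) = 2.1609 kWh/t
Stage 2 (1435→116 µm, Wi₂=10.2): W₂ = 10·10.2·(0.092848 − 0.026398) = 6.7778 kWh/t
W = W₁ + W₂ = 2.1609 + 6.7778 = 8.9387 kWh/t
Apply correction: 8.9387 × 1.13 = 10.1008 kWh/t

W = 10.1008 kWh/t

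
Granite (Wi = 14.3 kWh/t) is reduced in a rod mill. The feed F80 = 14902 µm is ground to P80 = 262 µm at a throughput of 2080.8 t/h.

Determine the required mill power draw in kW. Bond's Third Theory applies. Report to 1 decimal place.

Bond: W = 10·Wi·(1/√P80 − 1/√F80)
W = 10·14.3·(1/√262 − 1/√14902) = 10·14.3·(0.053588) = 7.6631 kWh/t
Mill draw = 7.6631 × 2080.8 = 15945.5 kW

P = 15945.5 kW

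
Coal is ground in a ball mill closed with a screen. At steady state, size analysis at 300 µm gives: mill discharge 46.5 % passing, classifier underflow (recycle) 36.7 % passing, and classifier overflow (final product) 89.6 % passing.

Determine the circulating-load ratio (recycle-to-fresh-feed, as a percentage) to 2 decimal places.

Classifier node, passing 300 µm:
Fd + Rd = Ru + Fo ⇒ R/F = (o−d)/(d−u)
r = (89.6 − 46.5)/(46.5 − 36.7) = 43.1/9.8 = 4.3980
CL = 100·r = 439.80 %

CL = 439.80 %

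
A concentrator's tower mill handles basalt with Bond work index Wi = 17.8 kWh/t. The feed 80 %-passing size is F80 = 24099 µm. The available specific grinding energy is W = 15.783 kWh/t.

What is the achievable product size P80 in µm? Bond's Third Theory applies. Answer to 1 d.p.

P80 = 110.5 µm

Bond: W = 10·Wi·(1/√P80 − 1/√F80)
P80^(−½) = W/(10 Wi) + F80^(−½)
  = 15.7830/(10·17.8) + 1/√24099 = 0.088669 + 0.006442 = 0.095110
P80 = (1/0.095110)² = 10.5141² = 110.55 µm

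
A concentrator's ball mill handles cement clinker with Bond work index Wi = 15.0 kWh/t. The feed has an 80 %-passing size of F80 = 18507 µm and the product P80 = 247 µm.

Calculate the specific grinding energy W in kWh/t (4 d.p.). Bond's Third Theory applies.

W = 8.4417 kWh/t

W = 10 Wi / √P80 − 10 Wi / √F80
1/√247 = 0.063628;  1/√18507 = 0.007351
W = 10·15.0·(0.063628 − 0.007351) = 8.4417 kWh/t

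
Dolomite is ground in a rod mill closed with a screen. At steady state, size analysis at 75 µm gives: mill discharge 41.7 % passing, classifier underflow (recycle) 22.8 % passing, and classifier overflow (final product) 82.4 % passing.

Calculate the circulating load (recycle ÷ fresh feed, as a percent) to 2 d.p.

Balance %-passing 75 µm (r = R/F):
(1+r)·d = r·u + o ⇒ r = (o−d)/(d−u)
r = (82.4 − 41.7)/(41.7 − 22.8) = 40.7/18.9 = 2.1534
CL = 100·r = 215.34 %

CL = 215.34 %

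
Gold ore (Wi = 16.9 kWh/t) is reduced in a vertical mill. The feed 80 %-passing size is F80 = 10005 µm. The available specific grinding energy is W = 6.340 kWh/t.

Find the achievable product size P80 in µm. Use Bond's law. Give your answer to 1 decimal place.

Bond: W = 10·Wi·(1/√P80 − 1/√F80)
1/√P80 = 1/√F80 + W/(10·Wi)
  = 6.3400/(10·16.9) + 1/√10005 = 0.037515 + 0.009998 = 0.047512
P80 = (1/0.047512)² = 21.0472² = 442.98 µm

P80 = 443.0 µm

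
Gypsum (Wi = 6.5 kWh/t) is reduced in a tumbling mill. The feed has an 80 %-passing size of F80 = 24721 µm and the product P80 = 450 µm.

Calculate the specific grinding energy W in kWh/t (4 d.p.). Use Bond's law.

W = 2.6507 kWh/t

Bond:  W = 10 Wi (1/√P − 1/√F)
1/√450 = 0.047140;  1/√24721 = 0.006360
W = 10·6.5·(0.047140 − 0.006360) = 2.6507 kWh/t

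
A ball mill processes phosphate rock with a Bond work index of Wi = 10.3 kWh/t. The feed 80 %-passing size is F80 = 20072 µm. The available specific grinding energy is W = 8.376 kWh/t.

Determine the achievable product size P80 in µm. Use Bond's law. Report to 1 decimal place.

Bond: W = 10·Wi·(1/√P80 − 1/√F80)
P80^(−½) = W/(10 Wi) + F80^(−½)
  = 8.3760/(10·10.3) + 1/√20072 = 0.081320 + 0.007058 = 0.088379
P80 = (1/0.088379)² = 11.3149² = 128.03 µm

P80 = 128.0 µm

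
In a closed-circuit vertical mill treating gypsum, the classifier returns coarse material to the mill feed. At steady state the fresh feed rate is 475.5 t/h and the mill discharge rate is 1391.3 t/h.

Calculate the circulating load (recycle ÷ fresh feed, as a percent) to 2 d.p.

CL = 192.60 %

Discharge = new feed + return, hence
R = M − F = 1391.3 − 475.5 = 915.8 t/h
CL = 100·R/F = 100·915.8/475.5 = 192.60 %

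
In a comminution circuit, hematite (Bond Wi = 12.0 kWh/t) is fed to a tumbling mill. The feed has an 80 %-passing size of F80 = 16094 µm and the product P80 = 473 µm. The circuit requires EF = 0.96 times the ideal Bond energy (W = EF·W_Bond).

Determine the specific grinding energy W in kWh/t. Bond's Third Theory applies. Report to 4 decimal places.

Bond: W = 10·Wi·(1/√P80 − 1/√F80)
1/√473 = 0.045980;  1/√16094 = 0.007883
W = 10·12.0·(0.045980 − 0.007883) = 4.5717 kWh/t
With EF = 0.96: W = 4.5717·0.96 = 4.3888 kWh/t

W = 4.3888 kWh/t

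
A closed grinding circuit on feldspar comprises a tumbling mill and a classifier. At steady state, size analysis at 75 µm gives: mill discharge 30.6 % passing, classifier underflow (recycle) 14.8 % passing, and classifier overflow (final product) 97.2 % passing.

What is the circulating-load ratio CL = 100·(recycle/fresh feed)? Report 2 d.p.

Two-product formula at 75 µm:
Fd + Rd = Ru + Fo ⇒ R/F = (o−d)/(d−u)
r = (97.2 − 30.6)/(30.6 − 14.8) = 66.6/15.8 = 4.2152
CL = 100·r = 421.52 %

CL = 421.52 %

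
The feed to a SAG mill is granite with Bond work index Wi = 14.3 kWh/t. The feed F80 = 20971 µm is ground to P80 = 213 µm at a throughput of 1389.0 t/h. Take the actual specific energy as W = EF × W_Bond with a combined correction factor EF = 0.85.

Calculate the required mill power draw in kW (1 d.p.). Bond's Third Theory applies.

W = 10 Wi (P80^-0.5 − F80^-0.5)
W = 10·14.3·(1/√213 − 1/√20971) = 10·14.3·(0.061613) = 8.8107 kWh/t
W_actual = 0.85 × 8.8107 = 7.4891 kWh/t
P_mill = W·ṁ = 7.4891·1389.0 = 10402.4 kW

P = 10402.4 kW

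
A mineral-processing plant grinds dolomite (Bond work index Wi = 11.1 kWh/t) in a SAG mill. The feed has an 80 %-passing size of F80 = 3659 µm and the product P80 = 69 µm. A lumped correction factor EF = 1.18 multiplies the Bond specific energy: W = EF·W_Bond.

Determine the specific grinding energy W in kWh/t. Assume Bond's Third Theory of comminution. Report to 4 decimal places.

W = 13.6028 kWh/t

W = 10·Wi·(P80^(-½) − F80^(-½))
1/√69 = 0.120386;  1/√3659 = 0.016532
W = 10·11.1·(0.120386 − 0.016532) = 11.5278 kWh/t
Corrected W = EF·W_Bond = 1.18·11.5278 = 13.6028 kWh/t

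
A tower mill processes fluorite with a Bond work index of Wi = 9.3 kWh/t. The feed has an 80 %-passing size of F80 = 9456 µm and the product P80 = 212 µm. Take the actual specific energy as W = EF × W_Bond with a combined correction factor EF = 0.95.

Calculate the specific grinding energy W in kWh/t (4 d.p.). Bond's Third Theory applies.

W = 5.1593 kWh/t

W = 10 Wi (1/√P80 − 1/√F80)  [Bond]
1/√212 = 0.068680;  1/√9456 = 0.010284
W = 10·9.3·(0.068680 − 0.010284) = 5.4309 kWh/t
W_actual = 0.95 × 5.4309 = 5.1593 kWh/t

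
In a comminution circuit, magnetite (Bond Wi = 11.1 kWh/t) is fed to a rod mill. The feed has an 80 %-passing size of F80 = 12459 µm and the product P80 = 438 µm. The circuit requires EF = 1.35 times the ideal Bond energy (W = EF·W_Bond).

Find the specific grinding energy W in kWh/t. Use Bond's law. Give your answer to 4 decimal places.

W = 10·Wi·[P80^(−½) − F80^(−½)]
1/√438 = 0.047782;  1/√12459 = 0.008959
W = 10·11.1·(0.047782 − 0.008959) = 4.3093 kWh/t
W_actual = 1.35 × 4.3093 = 5.8176 kWh/t

W = 5.8176 kWh/t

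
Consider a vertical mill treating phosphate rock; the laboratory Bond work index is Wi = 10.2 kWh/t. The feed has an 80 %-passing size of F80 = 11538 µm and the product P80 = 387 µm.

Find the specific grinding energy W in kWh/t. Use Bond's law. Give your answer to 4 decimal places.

W = 4.2354 kWh/t

Bond:  W = 10 Wi (1/√P − 1/√F)
1/√387 = 0.050833;  1/√11538 = 0.009310
W = 10·10.2·(0.050833 − 0.009310) = 4.2354 kWh/t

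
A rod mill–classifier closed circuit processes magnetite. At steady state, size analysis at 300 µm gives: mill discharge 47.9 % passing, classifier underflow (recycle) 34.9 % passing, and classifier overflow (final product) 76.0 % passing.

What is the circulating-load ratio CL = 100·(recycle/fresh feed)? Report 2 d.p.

CL = 216.15 %

Classifier node, passing 300 µm:
(1+r)d = ru + o → r = (o−d)/(d−u)
r = (76.0 − 47.9)/(47.9 − 34.9) = 28.1/13.0 = 2.1615
CL = 100·r = 216.15 %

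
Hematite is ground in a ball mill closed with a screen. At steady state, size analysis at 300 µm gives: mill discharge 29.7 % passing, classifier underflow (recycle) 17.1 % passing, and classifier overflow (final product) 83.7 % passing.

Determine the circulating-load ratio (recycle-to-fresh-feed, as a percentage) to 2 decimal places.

Two-product formula at 300 µm:
d + r·d = r·u + o → r(d−u) = o−d
r = (83.7 − 29.7)/(29.7 − 17.1) = 54.0/12.6 = 4.2857
CL = 100·r = 428.57 %

CL = 428.57 %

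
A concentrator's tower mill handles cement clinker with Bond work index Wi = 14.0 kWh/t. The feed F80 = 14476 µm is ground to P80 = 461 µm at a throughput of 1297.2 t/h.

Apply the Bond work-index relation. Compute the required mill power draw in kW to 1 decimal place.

P = 6948.9 kW

W = 10 Wi / √P80 − 10 Wi / √F80
W = 10·14.0·(1/√461 − 1/√14476) = 10·14.0·(0.038263) = 5.3568 kWh/t
Power = W × throughput = 5.3568 kWh/t × 1297.2 t/h = 6948.9 kW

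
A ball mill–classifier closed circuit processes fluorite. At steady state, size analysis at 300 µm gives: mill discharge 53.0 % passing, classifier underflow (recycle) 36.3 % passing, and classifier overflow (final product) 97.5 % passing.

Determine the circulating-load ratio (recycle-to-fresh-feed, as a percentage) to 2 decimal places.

Two-product formula at 300 µm:
d + r·d = r·u + o → r(d−u) = o−d
r = (97.5 − 53.0)/(53.0 − 36.3) = 44.5/16.7 = 2.6647
CL = 100·r = 266.47 %

CL = 266.47 %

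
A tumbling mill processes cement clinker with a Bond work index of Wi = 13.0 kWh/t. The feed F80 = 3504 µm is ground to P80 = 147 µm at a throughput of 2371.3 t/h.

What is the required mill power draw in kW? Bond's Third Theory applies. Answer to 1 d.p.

W = 10 Wi (1/√P80 − 1/√F80)  [Bond]
W = 10·13.0·(1/√147 − 1/√3504) = 10·13.0·(0.065585) = 8.5261 kWh/t
Mill draw = 8.5261 × 2371.3 = 20217.9 kW

P = 20217.9 kW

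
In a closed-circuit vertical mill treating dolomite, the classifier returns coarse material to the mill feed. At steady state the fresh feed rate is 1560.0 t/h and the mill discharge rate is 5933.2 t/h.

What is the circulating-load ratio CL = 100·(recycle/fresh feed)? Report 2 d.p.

CL = 280.33 %

Discharge = new feed + return, hence
R = M − F = 5933.2 − 1560.0 = 4373.2 t/h
CL = 100·R/F = 100·4373.2/1560.0 = 280.33 %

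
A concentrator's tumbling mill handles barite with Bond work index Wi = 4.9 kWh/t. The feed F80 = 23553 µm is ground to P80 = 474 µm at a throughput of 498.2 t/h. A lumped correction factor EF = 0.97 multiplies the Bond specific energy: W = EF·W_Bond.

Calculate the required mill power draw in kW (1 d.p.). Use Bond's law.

Bond:  W = 10 Wi (1/√P − 1/√F)
W = 10·4.9·(1/√474 − 1/√23553) = 10·4.9·(0.039416) = 1.9314 kWh/t
Apply correction: 1.9314 × 0.97 = 1.8734 kWh/t
Power = W × throughput = 1.8734 kWh/t × 498.2 t/h = 933.3 kW

P = 933.3 kW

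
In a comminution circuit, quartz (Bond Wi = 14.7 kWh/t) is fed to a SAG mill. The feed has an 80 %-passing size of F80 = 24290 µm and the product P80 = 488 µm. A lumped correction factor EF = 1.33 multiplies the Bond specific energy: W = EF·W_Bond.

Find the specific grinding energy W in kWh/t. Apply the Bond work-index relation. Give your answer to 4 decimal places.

W = 7.5959 kWh/t

W = 10 Wi / √P80 − 10 Wi / √F80
1/√488 = 0.045268;  1/√24290 = 0.006416
W = 10·14.7·(0.045268 − 0.006416) = 5.7112 kWh/t
With EF = 1.33: W = 5.7112·1.33 = 7.5959 kWh/t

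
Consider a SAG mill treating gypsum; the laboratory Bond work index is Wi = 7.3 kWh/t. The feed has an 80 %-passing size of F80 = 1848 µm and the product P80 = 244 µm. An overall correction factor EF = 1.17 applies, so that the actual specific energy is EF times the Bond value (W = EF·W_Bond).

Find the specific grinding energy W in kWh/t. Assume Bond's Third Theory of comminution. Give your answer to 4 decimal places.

Bond: W = 10·Wi·(1/√P80 − 1/√F80)
1/√244 = 0.064018;  1/√1848 = 0.023262
W = 10·7.3·(0.064018 − 0.023262) = 2.9752 kWh/t
With EF = 1.17: W = 2.9752·1.17 = 3.4810 kWh/t

W = 3.4810 kWh/t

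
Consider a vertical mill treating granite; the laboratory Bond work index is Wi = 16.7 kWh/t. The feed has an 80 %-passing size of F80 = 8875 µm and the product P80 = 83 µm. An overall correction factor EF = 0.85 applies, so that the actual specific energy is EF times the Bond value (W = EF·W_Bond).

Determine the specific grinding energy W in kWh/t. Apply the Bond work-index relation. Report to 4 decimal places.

W = 14.0743 kWh/t

W = 10 Wi (P80^-0.5 − F80^-0.5)
1/√83 = 0.109764;  1/√8875 = 0.010615
W = 10·16.7·(0.109764 − 0.010615) = 16.5579 kWh/t
Corrected W = EF·W_Bond = 0.85·16.5579 = 14.0743 kWh/t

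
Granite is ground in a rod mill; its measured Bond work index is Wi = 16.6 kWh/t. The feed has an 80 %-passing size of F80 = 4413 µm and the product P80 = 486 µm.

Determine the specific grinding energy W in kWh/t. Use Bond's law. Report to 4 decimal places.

W = 5.0311 kWh/t

W = 10·Wi·[P80^(−½) − F80^(−½)]
1/√486 = 0.045361;  1/√4413 = 0.015053
W = 10·16.6·(0.045361 − 0.015053) = 5.0311 kWh/t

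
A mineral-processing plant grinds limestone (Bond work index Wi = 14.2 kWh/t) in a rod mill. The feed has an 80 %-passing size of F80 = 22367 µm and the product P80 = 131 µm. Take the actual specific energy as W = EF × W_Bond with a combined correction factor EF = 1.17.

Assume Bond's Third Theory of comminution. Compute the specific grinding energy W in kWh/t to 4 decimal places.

W = 13.4048 kWh/t

W = 10 Wi (P80^-0.5 − F80^-0.5)
1/√131 = 0.087370;  1/√22367 = 0.006686
W = 10·14.2·(0.087370 − 0.006686) = 11.4571 kWh/t
With EF = 1.17: W = 11.4571·1.17 = 13.4048 kWh/t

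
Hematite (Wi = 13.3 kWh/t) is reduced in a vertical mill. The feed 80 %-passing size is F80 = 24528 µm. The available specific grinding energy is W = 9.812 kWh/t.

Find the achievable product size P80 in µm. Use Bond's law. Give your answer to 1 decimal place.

W = 10 Wi (1/√P80 − 1/√F80)  [Bond]
P80^-0.5 = F80^-0.5 + W/(10 Wi)
  = 9.8120/(10·13.3) + 1/√24528 = 0.073774 + 0.006385 = 0.080160
P80 = (1/0.080160)² = 12.4751² = 155.63 µm

P80 = 155.6 µm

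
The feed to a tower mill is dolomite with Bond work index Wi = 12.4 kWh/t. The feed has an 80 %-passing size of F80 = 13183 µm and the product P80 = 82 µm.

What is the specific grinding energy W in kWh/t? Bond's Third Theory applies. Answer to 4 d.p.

W_Bond = 10·Wi·(1/√P₈₀ − 1/√F₈₀)
1/√82 = 0.110432;  1/√13183 = 0.008709
W = 10·12.4·(0.110432 − 0.008709) = 12.6135 kWh/t

W = 12.6135 kWh/t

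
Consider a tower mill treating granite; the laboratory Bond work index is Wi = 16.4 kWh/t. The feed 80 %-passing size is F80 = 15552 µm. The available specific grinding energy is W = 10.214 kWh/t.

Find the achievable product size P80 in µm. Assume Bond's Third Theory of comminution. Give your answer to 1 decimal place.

W = 10 Wi (1/√P80 − 1/√F80)  [Bond]
P80^(−½) = W/(10 Wi) + F80^(−½)
  = 10.2140/(10·16.4) + 1/√15552 = 0.062280 + 0.008019 = 0.070299
P80 = (1/0.070299)² = 14.2249² = 202.35 µm

P80 = 202.3 µm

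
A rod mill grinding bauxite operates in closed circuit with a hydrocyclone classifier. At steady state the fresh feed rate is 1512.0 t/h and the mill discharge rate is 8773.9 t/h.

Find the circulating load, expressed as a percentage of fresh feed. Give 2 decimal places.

CL = 480.28 %

Steady state: M = F + R.
R = M − F = 8773.9 − 1512.0 = 7261.9 t/h
CL = 100·R/F = 100·7261.9/1512.0 = 480.28 %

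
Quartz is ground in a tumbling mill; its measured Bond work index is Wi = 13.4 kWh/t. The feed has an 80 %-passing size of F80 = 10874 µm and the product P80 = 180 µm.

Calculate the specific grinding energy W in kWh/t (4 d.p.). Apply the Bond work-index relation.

W = 8.7027 kWh/t

W = 10 Wi (P80^-0.5 − F80^-0.5)
1/√180 = 0.074536;  1/√10874 = 0.009590
W = 10·13.4·(0.074536 − 0.009590) = 8.7027 kWh/t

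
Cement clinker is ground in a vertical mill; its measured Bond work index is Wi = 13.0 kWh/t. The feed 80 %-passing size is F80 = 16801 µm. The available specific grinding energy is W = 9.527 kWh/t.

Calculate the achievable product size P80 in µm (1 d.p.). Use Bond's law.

P80 = 152.4 µm

Bond: W = 10·Wi·(1/√P80 − 1/√F80)
P80^(−½) = W/(10 Wi) + F80^(−½)
  = 9.5270/(10·13.0) + 1/√16801 = 0.073285 + 0.007715 = 0.081000
P80 = (1/0.081000)² = 12.3457² = 152.42 µm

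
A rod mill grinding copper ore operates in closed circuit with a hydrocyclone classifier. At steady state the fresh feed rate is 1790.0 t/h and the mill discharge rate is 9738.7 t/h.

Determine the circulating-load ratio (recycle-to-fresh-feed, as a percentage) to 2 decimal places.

CL = 444.06 %

M = F + R at steady state, so:
R = M − F = 9738.7 − 1790.0 = 7948.7 t/h
CL = 100·R/F = 100·7948.7/1790.0 = 444.06 %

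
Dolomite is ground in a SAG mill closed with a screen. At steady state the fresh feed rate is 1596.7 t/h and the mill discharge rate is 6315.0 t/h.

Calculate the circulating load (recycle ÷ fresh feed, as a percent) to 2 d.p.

CL = 295.50 %

M = F + R at steady state, so:
R = M − F = 6315.0 − 1596.7 = 4718.3 t/h
CL = 100·R/F = 100·4718.3/1596.7 = 295.50 %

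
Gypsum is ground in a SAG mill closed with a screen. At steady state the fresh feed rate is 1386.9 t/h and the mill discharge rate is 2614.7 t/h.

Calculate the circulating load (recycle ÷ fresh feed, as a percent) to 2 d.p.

CL = 88.53 %

Discharge = new feed + return, hence
R = M − F = 2614.7 − 1386.9 = 1227.8 t/h
CL = 100·R/F = 100·1227.8/1386.9 = 88.53 %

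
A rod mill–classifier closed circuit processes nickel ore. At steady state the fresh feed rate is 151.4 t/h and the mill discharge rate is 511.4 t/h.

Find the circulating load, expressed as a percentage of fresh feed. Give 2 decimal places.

Steady state: M = F + R.
R = M − F = 511.4 − 151.4 = 360.0 t/h
CL = 100·R/F = 100·360.0/151.4 = 237.78 %

CL = 237.78 %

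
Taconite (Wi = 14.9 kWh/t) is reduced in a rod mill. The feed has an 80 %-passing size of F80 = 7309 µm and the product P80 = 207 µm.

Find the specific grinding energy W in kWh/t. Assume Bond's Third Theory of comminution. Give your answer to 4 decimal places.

W = 8.6134 kWh/t

W = 10·Wi·[P80^(−½) − F80^(−½)]
1/√207 = 0.069505;  1/√7309 = 0.011697
W = 10·14.9·(0.069505 − 0.011697) = 8.6134 kWh/t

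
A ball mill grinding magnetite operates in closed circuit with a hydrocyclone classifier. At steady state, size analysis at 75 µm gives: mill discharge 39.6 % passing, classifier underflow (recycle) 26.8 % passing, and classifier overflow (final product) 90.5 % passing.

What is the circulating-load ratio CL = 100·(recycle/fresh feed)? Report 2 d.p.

CL = 397.66 %

Let r = R/F. Size balance at 75 µm:
Fd + Rd = Ru + Fo ⇒ R/F = (o−d)/(d−u)
r = (90.5 − 39.6)/(39.6 − 26.8) = 50.9/12.8 = 3.9766
CL = 100·r = 397.66 %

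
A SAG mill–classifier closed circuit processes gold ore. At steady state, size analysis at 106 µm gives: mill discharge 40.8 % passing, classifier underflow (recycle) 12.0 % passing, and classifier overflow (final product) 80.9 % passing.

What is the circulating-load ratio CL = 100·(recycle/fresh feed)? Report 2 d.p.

CL = 139.24 %

Mass balance on the −106 µm fraction:
(1+r)d = ru + o → r = (o−d)/(d−u)
r = (80.9 − 40.8)/(40.8 − 12.0) = 40.1/28.8 = 1.3924
CL = 100·r = 139.24 %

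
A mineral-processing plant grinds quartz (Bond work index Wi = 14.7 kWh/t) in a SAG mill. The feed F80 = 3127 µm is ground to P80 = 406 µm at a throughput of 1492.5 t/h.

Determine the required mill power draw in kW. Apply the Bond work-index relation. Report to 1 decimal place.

W = 10·Wi·(P80^(-½) − F80^(-½))
W = 10·14.7·(1/√406 − 1/√3127) = 10·14.7·(0.031746) = 4.6667 kWh/t
P_mill = W·ṁ = 4.6667·1492.5 = 6965.1 kW

P = 6965.1 kW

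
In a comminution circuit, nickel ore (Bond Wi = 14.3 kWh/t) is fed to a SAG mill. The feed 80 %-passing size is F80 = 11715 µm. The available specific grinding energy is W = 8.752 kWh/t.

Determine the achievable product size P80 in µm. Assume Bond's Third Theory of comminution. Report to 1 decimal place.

W = 10 Wi / √P80 − 10 Wi / √F80
P80^-0.5 = F80^-0.5 + W/(10 Wi)
  = 8.7520/(10·14.3) + 1/√11715 = 0.061203 + 0.009239 = 0.070442
P80 = (1/0.070442)² = 14.1961² = 201.53 µm

P80 = 201.5 µm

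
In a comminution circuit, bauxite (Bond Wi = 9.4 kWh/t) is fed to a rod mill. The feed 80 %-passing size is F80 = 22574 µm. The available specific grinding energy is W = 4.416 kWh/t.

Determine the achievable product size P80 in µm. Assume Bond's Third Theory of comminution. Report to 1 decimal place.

P80 = 347.6 µm

W = 10·Wi·(P80^(-½) − F80^(-½))
1/√P80 = 1/√F80 + W/(10·Wi)
  = 4.4160/(10·9.4) + 1/√22574 = 0.046979 + 0.006656 = 0.053634
P80 = (1/0.053634)² = 18.6447² = 347.63 µm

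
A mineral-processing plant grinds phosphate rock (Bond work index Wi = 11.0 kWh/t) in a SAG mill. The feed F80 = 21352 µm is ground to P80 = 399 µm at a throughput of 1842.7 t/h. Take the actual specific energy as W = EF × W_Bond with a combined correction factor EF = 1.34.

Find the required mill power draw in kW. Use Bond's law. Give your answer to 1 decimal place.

P = 11738.9 kW

W = 10 Wi / √P80 − 10 Wi / √F80
W = 10·11.0·(1/√399 − 1/√21352) = 10·11.0·(0.043219) = 4.7541 kWh/t
W_actual = 1.34 × 4.7541 = 6.3705 kWh/t
P = W·T = 6.3705·1842.7 = 11738.9 kW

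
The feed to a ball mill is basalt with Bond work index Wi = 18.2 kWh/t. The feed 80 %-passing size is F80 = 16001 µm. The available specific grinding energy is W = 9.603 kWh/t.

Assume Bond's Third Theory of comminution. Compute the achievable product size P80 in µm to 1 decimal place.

P80 = 271.7 µm

W_Bond = 10·Wi·(1/√P₈₀ − 1/√F₈₀)
⇒ 1/√P80 = W/(10·Wi) + 1/√F80
  = 9.6030/(10·18.2) + 1/√16001 = 0.052764 + 0.007905 = 0.060669
P80 = (1/0.060669)² = 16.4828² = 271.68 µm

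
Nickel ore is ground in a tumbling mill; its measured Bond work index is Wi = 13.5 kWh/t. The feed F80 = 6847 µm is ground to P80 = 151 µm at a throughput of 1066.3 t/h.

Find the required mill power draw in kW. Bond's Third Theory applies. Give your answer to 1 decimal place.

Bond:  W = 10 Wi (1/√P − 1/√F)
W = 10·13.5·(1/√151 − 1/√6847) = 10·13.5·(0.069294) = 9.3547 kWh/t
Power = W × throughput = 9.3547 kWh/t × 1066.3 t/h = 9974.9 kW

P = 9974.9 kW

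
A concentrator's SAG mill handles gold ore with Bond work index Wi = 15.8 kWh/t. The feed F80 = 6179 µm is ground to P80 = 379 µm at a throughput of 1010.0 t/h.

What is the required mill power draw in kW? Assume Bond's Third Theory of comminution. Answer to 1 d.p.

P = 6167.0 kW

Bond: W = 10·Wi·(1/√P80 − 1/√F80)
W = 10·15.8·(1/√379 − 1/√6179) = 10·15.8·(0.038645) = 6.1059 kWh/t
P = W·T = 6.1059·1010.0 = 6167.0 kW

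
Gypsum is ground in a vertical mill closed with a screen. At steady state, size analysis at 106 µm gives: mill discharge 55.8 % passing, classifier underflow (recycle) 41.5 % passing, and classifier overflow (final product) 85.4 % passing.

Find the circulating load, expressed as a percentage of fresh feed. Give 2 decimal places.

CL = 206.99 %

Classifier node, passing 106 µm:
d + r·d = r·u + o → r(d−u) = o−d
r = (85.4 − 55.8)/(55.8 − 41.5) = 29.6/14.3 = 2.0699
CL = 100·r = 206.99 %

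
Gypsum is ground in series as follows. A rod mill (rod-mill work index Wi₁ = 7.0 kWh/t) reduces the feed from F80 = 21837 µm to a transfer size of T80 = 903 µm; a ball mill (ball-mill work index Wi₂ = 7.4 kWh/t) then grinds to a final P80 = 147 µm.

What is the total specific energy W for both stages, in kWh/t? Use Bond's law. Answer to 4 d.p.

W = 5.4966 kWh/t

W = 10·Wi·(P80^(-½) − F80^(-½))
Stage 1 (21837→903 µm, Wi₁=7.0): W₁ = 10·7.0·(0.033278 − 0.006767) = 1.8558 kWh/t
Stage 2 (903→147 µm, Wi₂=7.4): W₂ = 10·7.4·(0.082479 − 0.033278) = 3.6409 kWh/t
W = W₁ + W₂ = 1.8558 + 3.6409 = 5.4966 kWh/t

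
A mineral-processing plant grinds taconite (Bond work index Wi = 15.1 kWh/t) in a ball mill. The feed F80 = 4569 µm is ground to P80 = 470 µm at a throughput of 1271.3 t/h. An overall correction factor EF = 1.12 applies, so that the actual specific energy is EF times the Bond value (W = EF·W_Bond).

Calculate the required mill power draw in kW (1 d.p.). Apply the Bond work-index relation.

P = 6736.5 kW

W_Bond = 10·Wi·(1/√P₈₀ − 1/√F₈₀)
W = 10·15.1·(1/√470 − 1/√4569) = 10·15.1·(0.031332) = 4.7312 kWh/t
W_actual = 1.12 × 4.7312 = 5.2989 kWh/t
Mill draw = 5.2989 × 1271.3 = 6736.5 kW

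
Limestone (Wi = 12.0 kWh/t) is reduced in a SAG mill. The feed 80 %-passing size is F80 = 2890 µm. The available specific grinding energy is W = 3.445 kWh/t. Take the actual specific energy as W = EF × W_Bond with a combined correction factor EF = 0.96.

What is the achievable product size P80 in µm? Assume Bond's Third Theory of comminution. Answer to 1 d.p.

W = 10 Wi (P80^-0.5 − F80^-0.5)
W_Bond = W / EF = 3.445 / 0.96 = 3.5885 kWh/t
P80^(−½) = W_Bond/(10 Wi) + F80^(−½)
  = 3.5885/(10·12.0) + 1/√2890 = 0.029905 + 0.018602 = 0.048506
P80 = (1/0.048506)² = 20.6159² = 425.02 µm

P80 = 425.0 µm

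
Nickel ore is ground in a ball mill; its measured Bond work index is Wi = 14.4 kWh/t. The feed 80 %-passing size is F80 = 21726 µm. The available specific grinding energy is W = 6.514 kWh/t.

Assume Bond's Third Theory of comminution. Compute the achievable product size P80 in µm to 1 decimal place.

P80 = 369.5 µm

Bond: W = 10·Wi·(1/√P80 − 1/√F80)
⇒ 1/√P80 = W/(10·Wi) + 1/√F80
  = 6.5140/(10·14.4) + 1/√21726 = 0.045236 + 0.006784 = 0.052020
P80 = (1/0.052020)² = 19.2232² = 369.53 µm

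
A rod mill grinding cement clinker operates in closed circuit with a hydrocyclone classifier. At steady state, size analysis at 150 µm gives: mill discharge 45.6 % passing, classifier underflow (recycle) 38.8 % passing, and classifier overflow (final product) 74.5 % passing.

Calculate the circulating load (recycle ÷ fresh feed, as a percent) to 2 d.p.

CL = 425.00 %

Two-product formula at 150 µm:
(1+r)·d = r·u + o ⇒ r = (o−d)/(d−u)
r = (74.5 − 45.6)/(45.6 − 38.8) = 28.9/6.8 = 4.2500
CL = 100·r = 425.00 %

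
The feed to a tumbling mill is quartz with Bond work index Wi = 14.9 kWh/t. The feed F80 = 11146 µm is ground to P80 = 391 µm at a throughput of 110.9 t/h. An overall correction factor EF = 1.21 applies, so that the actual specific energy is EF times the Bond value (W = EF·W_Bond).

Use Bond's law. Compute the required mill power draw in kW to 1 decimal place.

P = 821.8 kW

W = 10·Wi·(P80^(-½) − F80^(-½))
W = 10·14.9·(1/√391 − 1/√11146) = 10·14.9·(0.041100) = 6.1239 kWh/t
Corrected W = EF·W_Bond = 1.21·6.1239 = 7.4100 kWh/t
P_mill = W·ṁ = 7.4100·110.9 = 821.8 kW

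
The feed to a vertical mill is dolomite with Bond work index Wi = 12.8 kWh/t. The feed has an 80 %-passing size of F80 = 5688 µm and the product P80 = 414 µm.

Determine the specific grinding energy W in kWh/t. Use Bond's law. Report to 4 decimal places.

W = 4.5937 kWh/t

W = 10 Wi (P80^-0.5 − F80^-0.5)
1/√414 = 0.049147;  1/√5688 = 0.013259
W = 10·12.8·(0.049147 − 0.013259) = 4.5937 kWh/t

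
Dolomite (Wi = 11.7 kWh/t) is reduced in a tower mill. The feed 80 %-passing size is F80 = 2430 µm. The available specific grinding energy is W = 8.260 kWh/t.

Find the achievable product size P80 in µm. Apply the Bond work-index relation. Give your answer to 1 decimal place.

P80 = 121.1 µm

Bond:  W = 10 Wi (1/√P − 1/√F)
P80^-0.5 = F80^-0.5 + W/(10 Wi)
  = 8.2600/(10·11.7) + 1/√2430 = 0.070598 + 0.020286 = 0.090884
P80 = (1/0.090884)² = 11.0030² = 121.07 µm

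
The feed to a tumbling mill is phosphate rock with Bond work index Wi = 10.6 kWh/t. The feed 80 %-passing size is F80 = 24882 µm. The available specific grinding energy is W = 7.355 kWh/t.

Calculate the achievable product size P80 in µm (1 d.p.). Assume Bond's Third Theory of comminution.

P80 = 174.4 µm

W = 10·Wi·[P80^(−½) − F80^(−½)]
⇒ 1/√P80 = W/(10 Wi) + 1/√F80
  = 7.3550/(10·10.6) + 1/√24882 = 0.069387 + 0.006340 = 0.075726
P80 = (1/0.075726)² = 13.2054² = 174.38 µm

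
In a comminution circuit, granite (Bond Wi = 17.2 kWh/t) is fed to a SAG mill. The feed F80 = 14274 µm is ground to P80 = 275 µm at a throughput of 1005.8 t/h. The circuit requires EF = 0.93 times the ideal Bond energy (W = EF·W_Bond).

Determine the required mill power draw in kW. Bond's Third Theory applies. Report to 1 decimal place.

P = 8355.3 kW

W = 10·Wi·[P80^(−½) − F80^(−½)]
W = 10·17.2·(1/√275 − 1/√14274) = 10·17.2·(0.051932) = 8.9323 kWh/t
Corrected W = EF·W_Bond = 0.93·8.9323 = 8.3071 kWh/t
Mill draw = 8.3071 × 1005.8 = 8355.3 kW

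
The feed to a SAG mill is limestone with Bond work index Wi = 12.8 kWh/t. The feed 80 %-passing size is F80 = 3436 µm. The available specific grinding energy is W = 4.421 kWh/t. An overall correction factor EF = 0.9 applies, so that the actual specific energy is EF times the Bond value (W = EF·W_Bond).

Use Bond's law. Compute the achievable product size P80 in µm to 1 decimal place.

P80 = 325.4 µm

W = 10·Wi·(P80^(-½) − F80^(-½))
W_Bond = W / EF = 4.421 / 0.9 = 4.9122 kWh/t
P80^(−½) = W_Bond/(10 Wi) + F80^(−½)
  = 4.9122/(10·12.8) + 1/√3436 = 0.038377 + 0.017060 = 0.055437
P80 = (1/0.055437)² = 18.0387² = 325.39 µm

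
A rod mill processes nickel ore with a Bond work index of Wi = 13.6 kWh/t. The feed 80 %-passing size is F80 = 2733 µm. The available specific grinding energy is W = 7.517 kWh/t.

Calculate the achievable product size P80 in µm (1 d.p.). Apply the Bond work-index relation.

W = 10 Wi (P80^-0.5 − F80^-0.5)
P80^-0.5 = F80^-0.5 + W/(10 Wi)
  = 7.5170/(10·13.6) + 1/√2733 = 0.055272 + 0.019128 = 0.074401
P80 = (1/0.074401)² = 13.4408² = 180.65 µm

P80 = 180.7 µm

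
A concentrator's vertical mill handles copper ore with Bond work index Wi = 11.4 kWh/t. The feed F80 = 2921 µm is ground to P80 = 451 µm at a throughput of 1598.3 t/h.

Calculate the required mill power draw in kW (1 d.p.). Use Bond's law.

W = 10·Wi·(P80^(-½) − F80^(-½))
W = 10·11.4·(1/√451 − 1/√2921) = 10·11.4·(0.028585) = 3.2587 kWh/t
P_mill = W·ṁ = 3.2587·1598.3 = 5208.5 kW

P = 5208.5 kW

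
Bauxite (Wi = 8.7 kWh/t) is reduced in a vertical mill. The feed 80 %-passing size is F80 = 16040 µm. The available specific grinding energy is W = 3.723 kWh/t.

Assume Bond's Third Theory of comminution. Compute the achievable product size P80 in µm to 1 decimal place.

W = 10 Wi (1/√P80 − 1/√F80)  [Bond]
P80^(−½) = W/(10 Wi) + F80^(−½)
  = 3.7230/(10·8.7) + 1/√16040 = 0.042793 + 0.007896 = 0.050689
P80 = (1/0.050689)² = 19.7282² = 389.20 µm

P80 = 389.2 µm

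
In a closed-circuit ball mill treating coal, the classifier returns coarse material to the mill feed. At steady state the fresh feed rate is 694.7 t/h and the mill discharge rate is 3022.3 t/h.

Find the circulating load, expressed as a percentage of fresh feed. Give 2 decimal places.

Steady state: M = F + R.
R = M − F = 3022.3 − 694.7 = 2327.6 t/h
CL = 100·R/F = 100·2327.6/694.7 = 335.05 %

CL = 335.05 %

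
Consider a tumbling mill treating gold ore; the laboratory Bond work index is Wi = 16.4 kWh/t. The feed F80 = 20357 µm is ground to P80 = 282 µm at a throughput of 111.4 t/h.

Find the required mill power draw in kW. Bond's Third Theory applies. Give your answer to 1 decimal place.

W = 10 Wi (P80^-0.5 − F80^-0.5)
W = 10·16.4·(1/√282 − 1/√20357) = 10·16.4·(0.052540) = 8.6166 kWh/t
P_mill = W·ṁ = 8.6166·111.4 = 959.9 kW

P = 959.9 kW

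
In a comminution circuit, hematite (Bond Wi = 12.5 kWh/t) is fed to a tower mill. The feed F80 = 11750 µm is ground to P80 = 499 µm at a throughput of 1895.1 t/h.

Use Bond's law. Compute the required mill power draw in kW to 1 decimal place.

P = 8419.2 kW

Bond: W = 10·Wi·(1/√P80 − 1/√F80)
W = 10·12.5·(1/√499 − 1/√11750) = 10·12.5·(0.035541) = 4.4426 kWh/t
P_mill = W·ṁ = 4.4426·1895.1 = 8419.2 kW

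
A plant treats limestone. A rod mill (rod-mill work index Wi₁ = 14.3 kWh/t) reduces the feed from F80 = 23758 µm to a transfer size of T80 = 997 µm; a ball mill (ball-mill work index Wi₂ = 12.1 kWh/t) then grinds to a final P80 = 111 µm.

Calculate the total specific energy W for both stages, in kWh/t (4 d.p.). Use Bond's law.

W = 11.2538 kWh/t

Bond: W = 10·Wi·(1/√P80 − 1/√F80)
Stage 1 (23758→997 µm, Wi₁=14.3): W₁ = 10·14.3·(0.031670 − 0.006488) = 3.6011 kWh/t
Stage 2 (997→111 µm, Wi₂=12.1): W₂ = 10·12.1·(0.094916 − 0.031670) = 7.6527 kWh/t
W = W₁ + W₂ = 3.6011 + 7.6527 = 11.2538 kWh/t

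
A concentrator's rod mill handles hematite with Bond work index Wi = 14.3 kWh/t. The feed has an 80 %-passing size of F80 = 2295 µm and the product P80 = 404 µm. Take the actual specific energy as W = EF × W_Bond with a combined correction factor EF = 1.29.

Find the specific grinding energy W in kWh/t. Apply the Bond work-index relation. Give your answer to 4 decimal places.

W = 10·Wi·(P80^(-½) − F80^(-½))
1/√404 = 0.049752;  1/√2295 = 0.020874
W = 10·14.3·(0.049752 − 0.020874) = 4.1295 kWh/t
With EF = 1.29: W = 4.1295·1.29 = 5.3271 kWh/t

W = 5.3271 kWh/t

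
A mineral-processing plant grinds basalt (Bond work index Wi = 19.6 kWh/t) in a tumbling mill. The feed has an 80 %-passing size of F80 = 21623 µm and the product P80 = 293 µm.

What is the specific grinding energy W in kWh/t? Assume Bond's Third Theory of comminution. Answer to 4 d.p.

W = 10.1175 kWh/t

W = 10·Wi·[P80^(−½) − F80^(−½)]
1/√293 = 0.058421;  1/√21623 = 0.006801
W = 10·19.6·(0.058421 − 0.006801) = 10.1175 kWh/t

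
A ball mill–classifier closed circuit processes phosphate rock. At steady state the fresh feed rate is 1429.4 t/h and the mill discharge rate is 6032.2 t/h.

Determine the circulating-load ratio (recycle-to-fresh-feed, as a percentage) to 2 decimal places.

Steady state: M = F + R.
R = M − F = 6032.2 − 1429.4 = 4602.8 t/h
CL = 100·R/F = 100·4602.8/1429.4 = 322.01 %

CL = 322.01 %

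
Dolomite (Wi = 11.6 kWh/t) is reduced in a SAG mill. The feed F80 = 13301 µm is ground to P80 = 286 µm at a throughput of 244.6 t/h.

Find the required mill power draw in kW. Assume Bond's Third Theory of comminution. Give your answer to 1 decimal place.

W = 10 Wi (P80^-0.5 − F80^-0.5)
W = 10·11.6·(1/√286 − 1/√13301) = 10·11.6·(0.050460) = 5.8534 kWh/t
Mill draw = 5.8534 × 244.6 = 1431.7 kW

P = 1431.7 kW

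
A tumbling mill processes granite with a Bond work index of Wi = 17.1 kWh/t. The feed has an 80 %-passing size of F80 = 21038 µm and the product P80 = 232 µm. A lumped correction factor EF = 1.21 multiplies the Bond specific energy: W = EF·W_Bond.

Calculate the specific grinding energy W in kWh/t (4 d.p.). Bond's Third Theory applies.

W_Bond = 10·Wi·(1/√P₈₀ − 1/√F₈₀)
1/√232 = 0.065653;  1/√21038 = 0.006894
W = 10·17.1·(0.065653 − 0.006894) = 10.0478 kWh/t
With EF = 1.21: W = 10.0478·1.21 = 12.1578 kWh/t

W = 12.1578 kWh/t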